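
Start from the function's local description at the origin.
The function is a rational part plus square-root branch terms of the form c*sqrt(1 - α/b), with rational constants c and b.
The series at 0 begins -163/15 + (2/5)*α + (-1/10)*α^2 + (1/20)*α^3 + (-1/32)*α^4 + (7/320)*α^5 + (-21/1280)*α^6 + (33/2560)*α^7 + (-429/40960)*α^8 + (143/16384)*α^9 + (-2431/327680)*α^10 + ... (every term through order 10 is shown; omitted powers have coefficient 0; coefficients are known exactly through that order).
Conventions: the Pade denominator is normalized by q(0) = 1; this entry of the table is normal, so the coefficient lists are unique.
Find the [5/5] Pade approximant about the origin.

Taylor coefficients needed (read off): a_0 = -163/15, a_1 = 2/5, a_2 = -1/10, a_3 = 1/20, a_4 = -1/32, a_5 = 7/320, a_6 = -21/1280, a_7 = 33/2560, a_8 = -429/40960, a_9 = 143/16384, a_10 = -2431/327680.
Write the denominator as Q(α) = 1 + q1*α + q2*α^2 + q3*α^3 + q4*α^4 + q5*α^5. Requiring Q*f - P = O(α^11) with deg P <= 5 kills the coefficients of α^6..α^10 in Q*f:
  α^6: a_6 + q1*a_5 + q2*a_4 + q3*a_3 + q4*a_2 + q5*a_1 = 0, i.e. -21/1280 + (7/320)*q1 + (-1/32)*q2 + (1/20)*q3 + (-1/10)*q4 + (2/5)*q5 = 0.
  α^7: a_7 + q1*a_6 + q2*a_5 + q3*a_4 + q4*a_3 + q5*a_2 = 0, i.e. 33/2560 + (-21/1280)*q1 + (7/320)*q2 + (-1/32)*q3 + (1/20)*q4 + (-1/10)*q5 = 0.
  α^8: a_8 + q1*a_7 + q2*a_6 + q3*a_5 + q4*a_4 + q5*a_3 = 0, i.e. -429/40960 + (33/2560)*q1 + (-21/1280)*q2 + (7/320)*q3 + (-1/32)*q4 + (1/20)*q5 = 0.
  α^9: a_9 + q1*a_8 + q2*a_7 + q3*a_6 + q4*a_5 + q5*a_4 = 0, i.e. 143/16384 + (-429/40960)*q1 + (33/2560)*q2 + (-21/1280)*q3 + (7/320)*q4 + (-1/32)*q5 = 0.
  α^10: a_10 + q1*a_9 + q2*a_8 + q3*a_7 + q4*a_6 + q5*a_5 = 0, i.e. -2431/327680 + (143/16384)*q1 + (-429/40960)*q2 + (33/2560)*q3 + (-21/1280)*q4 + (7/320)*q5 = 0.
Solving this linear system: q1 = 9/4, q2 = 7/4, q3 = 35/64, q4 = 15/256, q5 = 1/1024.
The numerator is Q*f truncated at degree 5: P0 = a_0 = -163/15; P1 = a_1 + q1*a_0 = -481/20; P2 = a_2 + q1*a_1 + q2*a_0 = -1093/60; P3 = a_3 + q1*a_2 + q2*a_1 + q3*a_0 = -5201/960; P4 = a_4 + q1*a_3 + q2*a_2 + q3*a_1 + q4*a_0 = -131/256; P5 = a_5 + q1*a_4 + q2*a_3 + q3*a_2 + q4*a_1 + q5*a_0 = -43/15360.

The Pade approximant has numerator coefficients [-163/15, -481/20, -1093/60, -5201/960, -131/256, -43/15360]; denominator coefficients [1, 9/4, 7/4, 35/64, 15/256, 1/1024].


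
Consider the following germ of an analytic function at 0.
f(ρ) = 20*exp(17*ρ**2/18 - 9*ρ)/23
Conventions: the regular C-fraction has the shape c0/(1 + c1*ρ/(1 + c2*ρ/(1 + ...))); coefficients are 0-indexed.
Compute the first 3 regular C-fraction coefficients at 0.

The regular C-fraction coefficients are [20/23, 9, -356/81].

Taylor coefficients (expand at 0): a_0 = 20/23, a_1 = -180/23, a_2 = 7460/207.
c0 = a_0 = 20/23. Peel one level at a time: if S = 1 + c*ρ/S' with S'(0) = 1, then c is the ρ-coefficient of S and S' = c*ρ/(S - 1).
S_1 = c0/f = 1 + (9)*ρ + (356/9)*ρ^2 + ...; c1 = 9.
S_2 = c1*ρ/(S_1 - 1) = 1 + (-356/81)*ρ + ...; c2 = -356/81.


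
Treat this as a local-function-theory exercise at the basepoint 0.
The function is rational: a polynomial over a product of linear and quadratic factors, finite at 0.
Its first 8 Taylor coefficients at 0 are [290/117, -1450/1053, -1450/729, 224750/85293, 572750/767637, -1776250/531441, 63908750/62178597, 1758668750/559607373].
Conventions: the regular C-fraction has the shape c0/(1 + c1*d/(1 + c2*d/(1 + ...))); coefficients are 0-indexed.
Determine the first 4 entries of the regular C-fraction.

Taylor coefficients (read off): a_0 = 290/117, a_1 = -1450/1053, a_2 = -1450/729, a_3 = 224750/85293.
c0 = a_0 = 290/117. Peel one level at a time: if S = 1 + c*d/S' with S'(0) = 1, then c is the d-coefficient of S and S' = c*d/(S - 1).
S_1 = c0/f = 1 + (5/9)*d + (10/9)*d^2 + ...; c1 = 5/9.
S_2 = c1*d/(S_1 - 1) = 1 + (-2)*d + (4)*d^2 + ...; c2 = -2.
S_3 = c2*d/(S_2 - 1) = 1 + (2)*d + ...; c3 = 2.

The regular C-fraction coefficients are [290/117, 5/9, -2, 2].


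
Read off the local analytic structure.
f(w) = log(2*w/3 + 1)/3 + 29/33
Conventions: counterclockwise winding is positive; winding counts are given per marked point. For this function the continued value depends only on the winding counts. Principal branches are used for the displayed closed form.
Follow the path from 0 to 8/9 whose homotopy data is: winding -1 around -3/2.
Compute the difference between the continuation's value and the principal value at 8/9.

Continued minus principal equals -(2/3)*pi*i.

The rational part is single-valued and drops out of the difference; each branch term changes only by its own monodromy.
(1/3)*log(1 - w/(-3/2)): each positive loop around -3/2 adds 2*pi*i to the log, so winding -1 contributes (1/3)*(-1)*2*pi*i = -(2/3)*pi*i.
Summing the contributions at w = 8/9 gives -(2/3)*pi*i.


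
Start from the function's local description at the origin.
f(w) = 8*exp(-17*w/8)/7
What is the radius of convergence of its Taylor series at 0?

The factor exp(-17*w/8) is entire and contributes no finite singular point.
The polynomial part has no poles.
No finite singular points: the Taylor series at 0 converges everywhere.

The radius of convergence is infinite.


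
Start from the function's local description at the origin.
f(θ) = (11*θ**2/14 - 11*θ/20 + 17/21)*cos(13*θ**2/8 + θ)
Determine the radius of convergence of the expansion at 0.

The factor cos(13*θ**2/8 + θ) is entire and contributes no finite singular point.
The polynomial part has no poles.
No finite singular points: the Taylor series at 0 converges everywhere.

The radius of convergence is infinite.


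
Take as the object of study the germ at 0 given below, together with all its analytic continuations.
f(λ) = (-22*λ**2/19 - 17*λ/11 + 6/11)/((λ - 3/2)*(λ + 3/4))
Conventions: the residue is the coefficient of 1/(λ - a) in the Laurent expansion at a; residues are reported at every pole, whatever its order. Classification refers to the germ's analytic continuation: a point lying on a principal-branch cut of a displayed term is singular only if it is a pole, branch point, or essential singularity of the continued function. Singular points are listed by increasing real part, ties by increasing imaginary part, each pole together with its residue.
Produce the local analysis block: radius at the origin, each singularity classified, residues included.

Radius of convergence at 0: 3/4.
At -3/4: a pole of order 1; residue -587/1254.
At 3/2: a pole of order 1; residue -1220/627.

Denominator factor (λ + 3/4): pole of order 1 at -3/4, modulus 3/4.
Denominator factor (λ - 3/2): pole of order 1 at 3/2, modulus 3/2.
The radius of convergence is the smallest modulus among the singular points: 3/4.
At the order-1 pole -3/4 set g(λ) = (λ - (-3/4))*f(λ) = (-22*λ**2/19 - 17*λ/11 + 6/11)/(λ - 3/2).
Simple pole: residue = g(a) at a = -3/4, which is -587/1254.
At the order-1 pole 3/2 set g(λ) = (λ - (3/2))*f(λ) = (-22*λ**2/19 - 17*λ/11 + 6/11)/(λ + 3/4).
Simple pole: residue = g(a) at a = 3/2, which is -1220/627.
List the singular points by increasing real part (a conjugate pair: the negative imaginary part first).


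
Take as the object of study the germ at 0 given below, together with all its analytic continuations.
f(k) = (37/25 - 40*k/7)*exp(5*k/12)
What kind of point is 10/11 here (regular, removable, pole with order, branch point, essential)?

There is no denominator, hence no pole anywhere.
The factor exp(5*k/12) is entire.
So the germ continues analytically to 10/11.

The point is a regular point.


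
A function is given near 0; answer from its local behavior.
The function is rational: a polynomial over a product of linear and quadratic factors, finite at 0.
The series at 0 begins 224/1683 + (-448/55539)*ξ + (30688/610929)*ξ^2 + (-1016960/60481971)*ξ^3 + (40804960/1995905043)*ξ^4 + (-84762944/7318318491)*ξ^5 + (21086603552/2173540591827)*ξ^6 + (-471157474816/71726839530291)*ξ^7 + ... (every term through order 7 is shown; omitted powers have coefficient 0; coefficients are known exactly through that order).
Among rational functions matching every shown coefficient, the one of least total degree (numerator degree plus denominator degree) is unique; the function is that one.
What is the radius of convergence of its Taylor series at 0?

The radius of convergence is 11/8.

No rational of total degree below 3 reproduces all 8 coefficients; solving the [0/3] Pade equations on them gives f(ξ) = 28/(17*(ξ - 3)**2*(ξ + 11/8)), whose expansion matches every shown term.
Denominator factor (ξ + 11/8): pole of order 1 at -11/8, modulus 11/8.
Denominator factor (ξ - 3)^2: pole of order 2 at 3, modulus 3.
The radius of convergence is the smallest modulus among the singular points: 11/8.


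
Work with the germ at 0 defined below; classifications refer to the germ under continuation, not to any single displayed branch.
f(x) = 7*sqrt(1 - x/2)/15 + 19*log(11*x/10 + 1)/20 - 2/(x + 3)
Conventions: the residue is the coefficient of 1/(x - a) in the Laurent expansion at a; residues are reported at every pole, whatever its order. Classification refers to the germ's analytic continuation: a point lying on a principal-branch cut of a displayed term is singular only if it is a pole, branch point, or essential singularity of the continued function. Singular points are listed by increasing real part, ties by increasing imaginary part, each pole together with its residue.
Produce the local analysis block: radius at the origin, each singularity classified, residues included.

Denominator factor (x + 3): pole of order 1 at -3, modulus 3.
Branch term (19/20)*log(1 - x/(-10/11)): its argument vanishes at x = -10/11, a logarithmic branch point, modulus 10/11.
Branch term (7/15)*sqrt(1 - x/(2)): its argument vanishes at x = 2, a square-root branch point, modulus 2.
The radius of convergence is the smallest modulus among the singular points: 10/11.
The branch terms are analytic at -3 and contribute nothing to the residue; only the rational part matters.
At the order-1 pole -3 set g(x) = (x - (-3))*(rational part) = -2.
Simple pole: residue = g(a) at a = -3, which is -2.
List the singular points by increasing real part (a conjugate pair: the negative imaginary part first).

Radius of convergence at 0: 10/11.
At -3: a pole of order 1; residue -2.
At -10/11: a logarithmic branch point.
At 2: an algebraic (square-root) branch point.


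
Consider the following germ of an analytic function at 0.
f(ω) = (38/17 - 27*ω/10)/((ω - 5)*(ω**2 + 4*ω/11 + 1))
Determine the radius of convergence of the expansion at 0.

Denominator factor (ω**2 + 4*ω/11 + 1): discriminant -468/121, complex-conjugate roots (-2/11) + ((3/11)*sqrt(13))*i and (-2/11) - ((3/11)*sqrt(13))*i; poles of order 1, moduli 1 and 1.
Denominator factor (ω - 5): pole of order 1 at 5, modulus 5.
The radius of convergence is the smallest modulus among the singular points: 1.

The radius of convergence is 1.


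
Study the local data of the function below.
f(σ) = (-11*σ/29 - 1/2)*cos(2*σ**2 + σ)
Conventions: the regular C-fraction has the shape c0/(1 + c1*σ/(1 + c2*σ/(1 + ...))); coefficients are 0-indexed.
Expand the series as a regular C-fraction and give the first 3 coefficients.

Taylor coefficients (expand at 0): a_0 = -1/2, a_1 = -11/29, a_2 = 1/4.
c0 = a_0 = -1/2. Peel one level at a time: if S = 1 + c*σ/S' with S'(0) = 1, then c is the σ-coefficient of S and S' = c*σ/(S - 1).
S_1 = c0/f = 1 + (-22/29)*σ + (1809/1682)*σ^2 + ...; c1 = -22/29.
S_2 = c1*σ/(S_1 - 1) = 1 + (1809/1276)*σ + ...; c2 = 1809/1276.

The regular C-fraction coefficients are [-1/2, -22/29, 1809/1276].


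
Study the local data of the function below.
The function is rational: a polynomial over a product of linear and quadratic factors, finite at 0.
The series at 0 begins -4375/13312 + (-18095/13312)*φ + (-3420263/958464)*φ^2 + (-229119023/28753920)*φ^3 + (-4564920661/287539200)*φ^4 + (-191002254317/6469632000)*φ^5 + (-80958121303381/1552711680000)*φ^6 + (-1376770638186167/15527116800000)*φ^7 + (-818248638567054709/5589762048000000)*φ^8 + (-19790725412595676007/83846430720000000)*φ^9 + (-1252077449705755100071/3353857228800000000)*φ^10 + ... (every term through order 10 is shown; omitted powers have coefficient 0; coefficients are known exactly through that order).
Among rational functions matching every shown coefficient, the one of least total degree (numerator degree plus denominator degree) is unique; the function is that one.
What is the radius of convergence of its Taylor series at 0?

The radius of convergence is -2/3 + (2/15)*sqrt(115).

No rational of total degree below 9 reproduces all 11 coefficients; solving the [2/7] Pade equations on them gives f(φ) = (29*φ**2/36 - 9*φ/5 - 25/13)/((φ - 10/7)*(φ**2 + 4*φ/3 - 8/5)**3), whose expansion matches every shown term.
Denominator factor (φ - 10/7): pole of order 1 at 10/7, modulus 10/7.
Denominator factor (φ**2 + 4*φ/3 - 8/5)^3: discriminant 368/45, real irrational roots -2/3 + (2/15)*sqrt(115) and -2/3 - (2/15)*sqrt(115); poles of order 3, moduli -2/3 + (2/15)*sqrt(115) and 2/3 + (2/15)*sqrt(115).
The radius of convergence is the smallest modulus among the singular points: -2/3 + (2/15)*sqrt(115).


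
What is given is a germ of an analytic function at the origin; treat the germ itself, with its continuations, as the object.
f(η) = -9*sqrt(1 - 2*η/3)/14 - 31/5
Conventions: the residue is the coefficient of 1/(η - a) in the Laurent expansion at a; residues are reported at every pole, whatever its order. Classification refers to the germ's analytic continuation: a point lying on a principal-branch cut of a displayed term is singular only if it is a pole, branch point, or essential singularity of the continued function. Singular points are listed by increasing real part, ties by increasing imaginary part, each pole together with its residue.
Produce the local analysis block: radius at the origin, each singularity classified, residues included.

Branch term (-9/14)*sqrt(1 - η/(3/2)): its argument vanishes at η = 3/2, a square-root branch point, modulus 3/2.
The radius of convergence is the smallest modulus among the singular points: 3/2.

Radius of convergence at 0: 3/2.
At 3/2: an algebraic (square-root) branch point.


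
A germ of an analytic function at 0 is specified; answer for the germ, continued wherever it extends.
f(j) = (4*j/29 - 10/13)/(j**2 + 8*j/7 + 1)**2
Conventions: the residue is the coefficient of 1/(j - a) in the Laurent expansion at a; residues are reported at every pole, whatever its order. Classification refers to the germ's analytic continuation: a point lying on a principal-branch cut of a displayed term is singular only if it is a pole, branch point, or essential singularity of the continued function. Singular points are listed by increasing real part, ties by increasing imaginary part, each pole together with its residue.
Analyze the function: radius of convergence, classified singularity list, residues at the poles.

Denominator factor (j**2 + 8*j/7 + 1)^2: discriminant -132/49, complex-conjugate roots (-4/7) + ((1/7)*sqrt(33))*i and (-4/7) - ((1/7)*sqrt(33))*i; poles of order 2, moduli 1 and 1.
The radius of convergence is the smallest modulus among the singular points: 1.
The factor j**2 + 8*j/7 + 1 splits as (j - a)(j - a') with a = (-4/7) - ((1/7)*sqrt(33))*i, a' = (-4/7) + ((1/7)*sqrt(33))*i. At the order-2 pole a set g(j) = (j - a)^2*f(j) = [4*j/29 - 10/13] / (j - a')^2.
Order-2 pole: residue = g'(a); g'((-4/7) - ((1/7)*sqrt(33))*i) = -((18277/273702)*sqrt(33))*i, so the residue is -((18277/273702)*sqrt(33))*i.
The factor j**2 + 8*j/7 + 1 splits as (j - a)(j - a') with a = (-4/7) + ((1/7)*sqrt(33))*i, a' = (-4/7) - ((1/7)*sqrt(33))*i. At the order-2 pole a set g(j) = (j - a)^2*f(j) = [4*j/29 - 10/13] / (j - a')^2.
Order-2 pole: residue = g'(a); g'((-4/7) + ((1/7)*sqrt(33))*i) = ((18277/273702)*sqrt(33))*i, so the residue is ((18277/273702)*sqrt(33))*i.
List the singular points by increasing real part (a conjugate pair: the negative imaginary part first).

Radius of convergence at 0: 1.
At (-4/7) - ((1/7)*sqrt(33))*i: a pole of order 2; residue -((18277/273702)*sqrt(33))*i.
At (-4/7) + ((1/7)*sqrt(33))*i: a pole of order 2; residue ((18277/273702)*sqrt(33))*i.


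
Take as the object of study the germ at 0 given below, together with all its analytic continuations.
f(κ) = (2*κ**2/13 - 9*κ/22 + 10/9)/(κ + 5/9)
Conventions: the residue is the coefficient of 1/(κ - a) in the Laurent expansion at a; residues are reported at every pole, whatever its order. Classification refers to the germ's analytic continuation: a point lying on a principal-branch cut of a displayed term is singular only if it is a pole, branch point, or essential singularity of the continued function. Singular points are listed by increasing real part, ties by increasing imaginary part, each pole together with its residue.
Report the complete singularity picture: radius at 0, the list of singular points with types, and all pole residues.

Denominator factor (κ + 5/9): pole of order 1 at -5/9, modulus 5/9.
The radius of convergence is the smallest modulus among the singular points: 5/9.
At the order-1 pole -5/9 set g(κ) = (κ - (-5/9))*f(κ) = 2*κ**2/13 - 9*κ/22 + 10/9.
Simple pole: residue = g(a) at a = -5/9, which is 32105/23166.

Radius of convergence at 0: 5/9.
At -5/9: a pole of order 1; residue 32105/23166.


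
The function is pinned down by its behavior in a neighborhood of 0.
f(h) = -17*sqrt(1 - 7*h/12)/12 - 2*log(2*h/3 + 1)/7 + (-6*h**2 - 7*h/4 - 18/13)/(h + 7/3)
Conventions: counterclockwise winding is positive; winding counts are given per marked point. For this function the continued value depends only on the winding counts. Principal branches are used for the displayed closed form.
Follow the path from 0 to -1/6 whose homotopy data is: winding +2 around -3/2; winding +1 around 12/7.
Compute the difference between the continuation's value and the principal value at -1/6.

Continued minus principal equals ((17/72)*sqrt(158)) - ((8/7)*pi)*i.

The rational part is single-valued and drops out of the difference; each branch term changes only by its own monodromy.
(-17/12)*sqrt(1 - h/(12/7)): winding +1 is odd, the square root flips sign, contributing -2*(-17/12)*sqrt(1 - (-1/6)/(12/7)) = -2*(-17/12)*sqrt(79/72) = (17/72)*sqrt(158).
(-2/7)*log(1 - h/(-3/2)): each positive loop around -3/2 adds 2*pi*i to the log, so winding +2 contributes (-2/7)*(2)*2*pi*i = -(8/7)*pi*i.
Summing the contributions at h = -1/6 gives ((17/72)*sqrt(158)) - ((8/7)*pi)*i.


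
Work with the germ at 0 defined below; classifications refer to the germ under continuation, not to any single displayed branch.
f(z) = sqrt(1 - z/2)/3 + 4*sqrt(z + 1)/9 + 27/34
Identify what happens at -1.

The term (4/9)*sqrt(1 - z/(-1)) has argument 1 - -1/(-1) = 0 at -1: a square-root (algebraic, two-sheeted) branch point; the remaining terms are analytic or single-valued there.

The point is an algebraic (square-root) branch point.


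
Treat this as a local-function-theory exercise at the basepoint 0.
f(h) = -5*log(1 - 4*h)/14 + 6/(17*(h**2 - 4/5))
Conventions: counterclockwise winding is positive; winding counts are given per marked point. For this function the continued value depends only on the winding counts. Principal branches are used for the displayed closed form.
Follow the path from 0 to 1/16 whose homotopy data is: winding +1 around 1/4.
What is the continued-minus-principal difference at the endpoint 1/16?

The rational part is single-valued and drops out of the difference; each branch term changes only by its own monodromy.
(-5/14)*log(1 - h/(1/4)): each positive loop around 1/4 adds 2*pi*i to the log, so winding +1 contributes (-5/14)*(1)*2*pi*i = -(5/7)*pi*i.
Summing the contributions at h = 1/16 gives -(5/7)*pi*i.

Continued minus principal equals -(5/7)*pi*i.


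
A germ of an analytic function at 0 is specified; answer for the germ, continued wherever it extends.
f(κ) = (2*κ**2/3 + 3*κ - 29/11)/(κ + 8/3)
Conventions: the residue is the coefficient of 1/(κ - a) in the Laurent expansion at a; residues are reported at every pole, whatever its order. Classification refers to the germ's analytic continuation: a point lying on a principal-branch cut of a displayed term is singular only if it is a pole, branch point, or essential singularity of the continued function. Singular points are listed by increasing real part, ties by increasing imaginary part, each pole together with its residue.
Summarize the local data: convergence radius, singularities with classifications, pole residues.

Radius of convergence at 0: 8/3.
At -8/3: a pole of order 1; residue -1751/297.

Denominator factor (κ + 8/3): pole of order 1 at -8/3, modulus 8/3.
The radius of convergence is the smallest modulus among the singular points: 8/3.
At the order-1 pole -8/3 set g(κ) = (κ - (-8/3))*f(κ) = 2*κ**2/3 + 3*κ - 29/11.
Simple pole: residue = g(a) at a = -8/3, which is -1751/297.


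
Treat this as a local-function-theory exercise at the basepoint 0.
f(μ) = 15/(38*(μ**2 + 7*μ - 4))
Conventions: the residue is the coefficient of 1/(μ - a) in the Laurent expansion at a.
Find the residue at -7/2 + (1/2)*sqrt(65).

The factor μ**2 + 7*μ - 4 splits as (μ - a)(μ - a') with a = -7/2 + (1/2)*sqrt(65), a' = -7/2 - (1/2)*sqrt(65). At the order-1 pole a set g(μ) = (μ - a)*f(μ) = [15/38] / (μ - a').
Simple pole: residue = g(a) at a = -7/2 + (1/2)*sqrt(65), which is (3/494)*sqrt(65).

The residue is (3/494)*sqrt(65).


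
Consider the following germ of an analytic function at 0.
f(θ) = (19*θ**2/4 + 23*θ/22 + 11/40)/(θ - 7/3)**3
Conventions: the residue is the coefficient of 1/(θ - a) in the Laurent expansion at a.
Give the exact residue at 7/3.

The residue is 19/4.

At the order-3 pole 7/3 set g(θ) = (θ - (7/3))^3*f(θ) = 19*θ**2/4 + 23*θ/22 + 11/40.
Order-3 pole: residue = g''(a)/2; g''(7/3) = 19/2, so the residue is 19/4.


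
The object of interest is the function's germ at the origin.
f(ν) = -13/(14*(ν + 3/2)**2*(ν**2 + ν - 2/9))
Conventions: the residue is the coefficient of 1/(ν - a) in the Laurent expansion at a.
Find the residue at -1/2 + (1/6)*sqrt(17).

The residue is 8424/2527 - (37206/42959)*sqrt(17).

The factor ν**2 + ν - 2/9 splits as (ν - a)(ν - a') with a = -1/2 + (1/6)*sqrt(17), a' = -1/2 - (1/6)*sqrt(17). At the order-1 pole a set g(ν) = (ν - a)*f(ν) = [-13/(14*(ν + 3/2)**2)] / (ν - a').
Simple pole: residue = g(a) at a = -1/2 + (1/6)*sqrt(17), which is 8424/2527 - (37206/42959)*sqrt(17).


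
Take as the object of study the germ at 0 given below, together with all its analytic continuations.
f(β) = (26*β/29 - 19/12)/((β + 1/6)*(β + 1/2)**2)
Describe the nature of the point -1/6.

The point is a pole of order 1.

The denominator factor β + 1/6 vanishes at -1/6 and appears to the power 1; the numerator there equals -201/116, nonzero, and no other factor vanishes.
Hence a pole whose order is the multiplicity, 1.


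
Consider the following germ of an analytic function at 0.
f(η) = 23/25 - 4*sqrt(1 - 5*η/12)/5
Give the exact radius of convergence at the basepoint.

Branch term (-4/5)*sqrt(1 - η/(12/5)): its argument vanishes at η = 12/5, a square-root branch point, modulus 12/5.
The radius of convergence is the smallest modulus among the singular points: 12/5.

The radius of convergence is 12/5.


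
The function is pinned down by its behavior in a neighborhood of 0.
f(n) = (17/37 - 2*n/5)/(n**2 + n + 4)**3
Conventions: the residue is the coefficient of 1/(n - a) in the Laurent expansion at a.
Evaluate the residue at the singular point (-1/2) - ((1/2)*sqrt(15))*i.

The residue is ((244/208125)*sqrt(15))*i.

The factor n**2 + n + 4 splits as (n - a)(n - a') with a = (-1/2) - ((1/2)*sqrt(15))*i, a' = (-1/2) + ((1/2)*sqrt(15))*i. At the order-3 pole a set g(n) = (n - a)^3*f(n) = [17/37 - 2*n/5] / (n - a')^3.
Order-3 pole: residue = g''(a)/2; g''((-1/2) - ((1/2)*sqrt(15))*i) = ((488/208125)*sqrt(15))*i, so the residue is ((244/208125)*sqrt(15))*i.


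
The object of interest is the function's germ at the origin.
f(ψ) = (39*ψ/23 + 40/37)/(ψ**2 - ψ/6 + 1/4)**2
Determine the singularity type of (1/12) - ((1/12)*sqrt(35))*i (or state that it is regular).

The denominator factor ψ**2 - ψ/6 + 1/4 vanishes at (1/12) - ((1/12)*sqrt(35))*i and appears to the power 2; the numerator there equals (4161/3404) - ((13/92)*sqrt(35))*i, nonzero, and no other factor vanishes.
Hence a pole whose order is the multiplicity, 2.

The point is a pole of order 2.


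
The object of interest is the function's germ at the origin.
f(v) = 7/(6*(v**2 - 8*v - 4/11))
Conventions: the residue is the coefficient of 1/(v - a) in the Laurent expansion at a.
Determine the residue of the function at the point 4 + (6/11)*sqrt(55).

The factor v**2 - 8*v - 4/11 splits as (v - a)(v - a') with a = 4 + (6/11)*sqrt(55), a' = 4 - (6/11)*sqrt(55). At the order-1 pole a set g(v) = (v - a)*f(v) = [7/6] / (v - a').
Simple pole: residue = g(a) at a = 4 + (6/11)*sqrt(55), which is (7/360)*sqrt(55).

The residue is (7/360)*sqrt(55).


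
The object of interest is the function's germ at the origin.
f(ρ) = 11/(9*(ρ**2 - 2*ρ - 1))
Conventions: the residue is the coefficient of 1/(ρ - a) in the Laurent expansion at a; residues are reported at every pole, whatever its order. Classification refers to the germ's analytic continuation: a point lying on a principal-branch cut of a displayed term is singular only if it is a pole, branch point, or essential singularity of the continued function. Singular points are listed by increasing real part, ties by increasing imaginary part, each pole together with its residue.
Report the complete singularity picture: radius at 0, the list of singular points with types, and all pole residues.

Denominator factor (ρ**2 - 2*ρ - 1): discriminant 8, real irrational roots 1 + sqrt(2) and 1 - sqrt(2); poles of order 1, moduli 1 + sqrt(2) and -1 + sqrt(2).
The radius of convergence is the smallest modulus among the singular points: -1 + sqrt(2).
The factor ρ**2 - 2*ρ - 1 splits as (ρ - a)(ρ - a') with a = 1 - sqrt(2), a' = 1 + sqrt(2). At the order-1 pole a set g(ρ) = (ρ - a)*f(ρ) = [11/9] / (ρ - a').
Simple pole: residue = g(a) at a = 1 - sqrt(2), which is -(11/36)*sqrt(2).
The factor ρ**2 - 2*ρ - 1 splits as (ρ - a)(ρ - a') with a = 1 + sqrt(2), a' = 1 - sqrt(2). At the order-1 pole a set g(ρ) = (ρ - a)*f(ρ) = [11/9] / (ρ - a').
Simple pole: residue = g(a) at a = 1 + sqrt(2), which is (11/36)*sqrt(2).
List the singular points by increasing real part (a conjugate pair: the negative imaginary part first).

Radius of convergence at 0: -1 + sqrt(2).
At 1 - sqrt(2): a pole of order 1; residue -(11/36)*sqrt(2).
At 1 + sqrt(2): a pole of order 1; residue (11/36)*sqrt(2).


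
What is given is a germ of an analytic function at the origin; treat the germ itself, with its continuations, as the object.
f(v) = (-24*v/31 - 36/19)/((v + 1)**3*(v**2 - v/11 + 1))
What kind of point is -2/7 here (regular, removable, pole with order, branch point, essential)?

Denominator factors: v**2 - v/11 + 1 = 597/539 at v = -2/7; v + 1 = 5/7 at v = -2/7 — none vanishes.
So the germ continues analytically to -2/7.

The point is a regular point.


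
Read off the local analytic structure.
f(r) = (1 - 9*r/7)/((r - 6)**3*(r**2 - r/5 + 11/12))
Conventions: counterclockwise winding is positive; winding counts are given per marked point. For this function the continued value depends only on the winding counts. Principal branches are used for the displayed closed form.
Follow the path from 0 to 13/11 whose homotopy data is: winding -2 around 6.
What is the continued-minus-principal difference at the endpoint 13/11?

Continued minus principal equals 0.

The function is rational, hence single-valued: continuing it around any pole returns the same value, so the difference is 0.


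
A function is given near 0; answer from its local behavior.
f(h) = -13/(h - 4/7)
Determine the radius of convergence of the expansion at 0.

Denominator factor (h - 4/7): pole of order 1 at 4/7, modulus 4/7.
The radius of convergence is the smallest modulus among the singular points: 4/7.

The radius of convergence is 4/7.


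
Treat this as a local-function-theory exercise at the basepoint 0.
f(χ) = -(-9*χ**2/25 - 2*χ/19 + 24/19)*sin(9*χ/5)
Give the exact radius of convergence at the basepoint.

The factor -sin(9*χ/5) is entire and contributes no finite singular point.
The polynomial part has no poles.
No finite singular points: the Taylor series at 0 converges everywhere.

The radius of convergence is infinite.


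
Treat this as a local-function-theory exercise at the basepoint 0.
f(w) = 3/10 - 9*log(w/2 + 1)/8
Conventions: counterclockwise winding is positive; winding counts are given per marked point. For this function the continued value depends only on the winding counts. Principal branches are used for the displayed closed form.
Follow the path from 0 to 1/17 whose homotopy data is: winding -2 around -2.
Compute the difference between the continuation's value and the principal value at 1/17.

The rational part is single-valued and drops out of the difference; each branch term changes only by its own monodromy.
(-9/8)*log(1 - w/(-2)): each positive loop around -2 adds 2*pi*i to the log, so winding -2 contributes (-9/8)*(-2)*2*pi*i = (9/2)*pi*i.
Summing the contributions at w = 1/17 gives (9/2)*pi*i.

Continued minus principal equals (9/2)*pi*i.


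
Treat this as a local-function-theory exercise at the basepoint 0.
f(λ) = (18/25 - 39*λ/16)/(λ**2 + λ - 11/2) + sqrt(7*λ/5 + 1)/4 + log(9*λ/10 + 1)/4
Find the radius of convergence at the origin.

The radius of convergence is 5/7.

Denominator factor (λ**2 + λ - 11/2): discriminant 23, real irrational roots -1/2 + (1/2)*sqrt(23) and -1/2 - (1/2)*sqrt(23); poles of order 1, moduli -1/2 + (1/2)*sqrt(23) and 1/2 + (1/2)*sqrt(23).
Branch term (1/4)*log(1 - λ/(-10/9)): its argument vanishes at λ = -10/9, a logarithmic branch point, modulus 10/9.
Branch term (1/4)*sqrt(1 - λ/(-5/7)): its argument vanishes at λ = -5/7, a square-root branch point, modulus 5/7.
The radius of convergence is the smallest modulus among the singular points: 5/7.


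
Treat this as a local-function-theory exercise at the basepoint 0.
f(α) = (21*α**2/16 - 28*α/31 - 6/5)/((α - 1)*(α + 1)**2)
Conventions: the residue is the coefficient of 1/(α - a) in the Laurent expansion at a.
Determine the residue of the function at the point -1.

The residue is 14981/9920.

At the order-2 pole -1 set g(α) = (α - (-1))^2*f(α) = (21*α**2/16 - 28*α/31 - 6/5)/(α - 1).
Order-2 pole: residue = g'(a); g'(-1) = 14981/9920, so the residue is 14981/9920.


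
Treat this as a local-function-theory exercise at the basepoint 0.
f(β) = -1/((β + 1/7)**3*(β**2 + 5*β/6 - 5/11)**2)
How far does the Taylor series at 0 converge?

Denominator factor (β**2 + 5*β/6 - 5/11)^2: discriminant 995/396, real irrational roots -5/12 + (1/132)*sqrt(10945) and -5/12 - (1/132)*sqrt(10945); poles of order 2, moduli -5/12 + (1/132)*sqrt(10945) and 5/12 + (1/132)*sqrt(10945).
Denominator factor (β + 1/7)^3: pole of order 3 at -1/7, modulus 1/7.
The radius of convergence is the smallest modulus among the singular points: 1/7.

The radius of convergence is 1/7.


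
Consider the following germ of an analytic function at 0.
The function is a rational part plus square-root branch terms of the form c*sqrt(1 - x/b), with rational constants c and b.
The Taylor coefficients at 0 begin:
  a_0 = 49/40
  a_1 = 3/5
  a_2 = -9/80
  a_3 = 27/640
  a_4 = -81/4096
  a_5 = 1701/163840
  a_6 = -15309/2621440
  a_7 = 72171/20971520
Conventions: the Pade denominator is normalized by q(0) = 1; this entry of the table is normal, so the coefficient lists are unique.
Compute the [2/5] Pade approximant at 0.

The Pade approximant has numerator coefficients [49/40, 371349423/236538080, 3610772937/7569218560]; denominator coefficients [1, 4682175/5913452, 17681625/189230464, -88587/11826904, 851553/756921856, -909063/6055374848].

Taylor coefficients needed (read off): a_0 = 49/40, a_1 = 3/5, a_2 = -9/80, a_3 = 27/640, a_4 = -81/4096, a_5 = 1701/163840, a_6 = -15309/2621440, a_7 = 72171/20971520.
Write the denominator as Q(x) = 1 + q1*x + q2*x^2 + q3*x^3 + q4*x^4 + q5*x^5. Requiring Q*f - P = O(x^8) with deg P <= 2 kills the coefficients of x^3..x^7 in Q*f:
  x^3: a_3 + q1*a_2 + q2*a_1 + q3*a_0 = 0, i.e. 27/640 + (-9/80)*q1 + (3/5)*q2 + (49/40)*q3 = 0.
  x^4: a_4 + q1*a_3 + q2*a_2 + q3*a_1 + q4*a_0 = 0, i.e. -81/4096 + (27/640)*q1 + (-9/80)*q2 + (3/5)*q3 + (49/40)*q4 = 0.
  x^5: a_5 + q1*a_4 + q2*a_3 + q3*a_2 + q4*a_1 + q5*a_0 = 0, i.e. 1701/163840 + (-81/4096)*q1 + (27/640)*q2 + (-9/80)*q3 + (3/5)*q4 + (49/40)*q5 = 0.
  x^6: a_6 + q1*a_5 + q2*a_4 + q3*a_3 + q4*a_2 + q5*a_1 = 0, i.e. -15309/2621440 + (1701/163840)*q1 + (-81/4096)*q2 + (27/640)*q3 + (-9/80)*q4 + (3/5)*q5 = 0.
  x^7: a_7 + q1*a_6 + q2*a_5 + q3*a_4 + q4*a_3 + q5*a_2 = 0, i.e. 72171/20971520 + (-15309/2621440)*q1 + (1701/163840)*q2 + (-81/4096)*q3 + (27/640)*q4 + (-9/80)*q5 = 0.
Solving this linear system: q1 = 4682175/5913452, q2 = 17681625/189230464, q3 = -88587/11826904, q4 = 851553/756921856, q5 = -909063/6055374848.
The numerator is Q*f truncated at degree 2: P0 = a_0 = 49/40; P1 = a_1 + q1*a_0 = 371349423/236538080; P2 = a_2 + q1*a_1 + q2*a_0 = 3610772937/7569218560.


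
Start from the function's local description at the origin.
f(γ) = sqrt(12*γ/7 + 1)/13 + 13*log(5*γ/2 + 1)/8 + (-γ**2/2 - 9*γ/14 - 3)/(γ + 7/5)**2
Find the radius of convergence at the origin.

The radius of convergence is 2/5.

Denominator factor (γ + 7/5)^2: pole of order 2 at -7/5, modulus 7/5.
Branch term (13/8)*log(1 - γ/(-2/5)): its argument vanishes at γ = -2/5, a logarithmic branch point, modulus 2/5.
Branch term (1/13)*sqrt(1 - γ/(-7/12)): its argument vanishes at γ = -7/12, a square-root branch point, modulus 7/12.
The radius of convergence is the smallest modulus among the singular points: 2/5.


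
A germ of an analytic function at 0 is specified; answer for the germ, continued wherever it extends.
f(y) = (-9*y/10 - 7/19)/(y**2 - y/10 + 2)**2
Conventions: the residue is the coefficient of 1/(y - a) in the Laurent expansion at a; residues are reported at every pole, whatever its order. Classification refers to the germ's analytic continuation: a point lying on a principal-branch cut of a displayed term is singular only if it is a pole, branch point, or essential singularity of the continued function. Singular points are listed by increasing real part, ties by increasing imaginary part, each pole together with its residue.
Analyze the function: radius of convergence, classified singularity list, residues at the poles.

Radius of convergence at 0: sqrt(2).
At (1/20) - ((1/20)*sqrt(799))*i: a pole of order 2; residue -((15710/12129619)*sqrt(799))*i.
At (1/20) + ((1/20)*sqrt(799))*i: a pole of order 2; residue ((15710/12129619)*sqrt(799))*i.

Denominator factor (y**2 - y/10 + 2)^2: discriminant -799/100, complex-conjugate roots (1/20) + ((1/20)*sqrt(799))*i and (1/20) - ((1/20)*sqrt(799))*i; poles of order 2, moduli sqrt(2) and sqrt(2).
The radius of convergence is the smallest modulus among the singular points: sqrt(2).
The factor y**2 - y/10 + 2 splits as (y - a)(y - a') with a = (1/20) - ((1/20)*sqrt(799))*i, a' = (1/20) + ((1/20)*sqrt(799))*i. At the order-2 pole a set g(y) = (y - a)^2*f(y) = [-9*y/10 - 7/19] / (y - a')^2.
Order-2 pole: residue = g'(a); g'((1/20) - ((1/20)*sqrt(799))*i) = -((15710/12129619)*sqrt(799))*i, so the residue is -((15710/12129619)*sqrt(799))*i.
The factor y**2 - y/10 + 2 splits as (y - a)(y - a') with a = (1/20) + ((1/20)*sqrt(799))*i, a' = (1/20) - ((1/20)*sqrt(799))*i. At the order-2 pole a set g(y) = (y - a)^2*f(y) = [-9*y/10 - 7/19] / (y - a')^2.
Order-2 pole: residue = g'(a); g'((1/20) + ((1/20)*sqrt(799))*i) = ((15710/12129619)*sqrt(799))*i, so the residue is ((15710/12129619)*sqrt(799))*i.
List the singular points by increasing real part (a conjugate pair: the negative imaginary part first).


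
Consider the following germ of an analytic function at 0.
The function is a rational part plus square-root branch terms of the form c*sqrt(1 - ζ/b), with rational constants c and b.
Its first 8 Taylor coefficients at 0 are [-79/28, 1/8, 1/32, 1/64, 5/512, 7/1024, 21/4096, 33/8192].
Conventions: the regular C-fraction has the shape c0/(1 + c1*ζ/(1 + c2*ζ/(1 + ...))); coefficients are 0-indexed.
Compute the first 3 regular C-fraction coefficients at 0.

The regular C-fraction coefficients are [-79/28, 7/158, -93/316].

Taylor coefficients (read off): a_0 = -79/28, a_1 = 1/8, a_2 = 1/32.
c0 = a_0 = -79/28. Peel one level at a time: if S = 1 + c*ζ/S' with S'(0) = 1, then c is the ζ-coefficient of S and S' = c*ζ/(S - 1).
S_1 = c0/f = 1 + (7/158)*ζ + (651/49928)*ζ^2 + ...; c1 = 7/158.
S_2 = c1*ζ/(S_1 - 1) = 1 + (-93/316)*ζ + ...; c2 = -93/316.


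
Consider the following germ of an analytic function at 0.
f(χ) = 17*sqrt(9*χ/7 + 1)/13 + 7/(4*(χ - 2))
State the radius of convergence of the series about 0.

The radius of convergence is 7/9.

Denominator factor (χ - 2): pole of order 1 at 2, modulus 2.
Branch term (17/13)*sqrt(1 - χ/(-7/9)): its argument vanishes at χ = -7/9, a square-root branch point, modulus 7/9.
The radius of convergence is the smallest modulus among the singular points: 7/9.


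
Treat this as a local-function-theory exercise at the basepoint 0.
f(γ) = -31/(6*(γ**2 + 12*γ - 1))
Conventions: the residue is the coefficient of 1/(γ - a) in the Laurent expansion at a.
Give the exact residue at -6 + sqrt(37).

The factor γ**2 + 12*γ - 1 splits as (γ - a)(γ - a') with a = -6 + sqrt(37), a' = -6 - sqrt(37). At the order-1 pole a set g(γ) = (γ - a)*f(γ) = [-31/6] / (γ - a').
Simple pole: residue = g(a) at a = -6 + sqrt(37), which is -(31/444)*sqrt(37).

The residue is -(31/444)*sqrt(37).


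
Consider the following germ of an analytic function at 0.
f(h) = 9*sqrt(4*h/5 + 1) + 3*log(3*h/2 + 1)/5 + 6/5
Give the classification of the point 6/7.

The point is a regular point.

There is no denominator, hence no pole anywhere.
Branch term log(1 - h/(-2/3)): argument at 6/7 is 16/7, nonzero, so 6/7 is not its branch point (a point on a principal cut is still regular for the continued germ).
Branch term sqrt(1 - h/(-5/4)): argument at 6/7 is 59/35, nonzero, so 6/7 is not its branch point (a point on a principal cut is still regular for the continued germ).
So the germ continues analytically to 6/7.


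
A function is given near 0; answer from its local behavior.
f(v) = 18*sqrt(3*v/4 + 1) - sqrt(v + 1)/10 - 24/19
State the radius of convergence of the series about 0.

The radius of convergence is 1.

Branch term (-1/10)*sqrt(1 - v/(-1)): its argument vanishes at v = -1, a square-root branch point, modulus 1.
Branch term (18)*sqrt(1 - v/(-4/3)): its argument vanishes at v = -4/3, a square-root branch point, modulus 4/3.
The radius of convergence is the smallest modulus among the singular points: 1.


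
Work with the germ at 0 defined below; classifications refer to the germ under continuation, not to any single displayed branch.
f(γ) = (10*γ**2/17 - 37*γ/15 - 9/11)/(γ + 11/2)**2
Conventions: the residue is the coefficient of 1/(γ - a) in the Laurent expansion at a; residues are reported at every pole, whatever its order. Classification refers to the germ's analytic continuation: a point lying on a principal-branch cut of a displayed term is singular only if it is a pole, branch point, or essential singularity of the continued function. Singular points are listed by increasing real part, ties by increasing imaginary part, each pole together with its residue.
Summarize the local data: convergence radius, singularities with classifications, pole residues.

Denominator factor (γ + 11/2)^2: pole of order 2 at -11/2, modulus 11/2.
The radius of convergence is the smallest modulus among the singular points: 11/2.
At the order-2 pole -11/2 set g(γ) = (γ - (-11/2))^2*f(γ) = 10*γ**2/17 - 37*γ/15 - 9/11.
Order-2 pole: residue = g'(a); g'(-11/2) = -2279/255, so the residue is -2279/255.

Radius of convergence at 0: 11/2.
At -11/2: a pole of order 2; residue -2279/255.
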